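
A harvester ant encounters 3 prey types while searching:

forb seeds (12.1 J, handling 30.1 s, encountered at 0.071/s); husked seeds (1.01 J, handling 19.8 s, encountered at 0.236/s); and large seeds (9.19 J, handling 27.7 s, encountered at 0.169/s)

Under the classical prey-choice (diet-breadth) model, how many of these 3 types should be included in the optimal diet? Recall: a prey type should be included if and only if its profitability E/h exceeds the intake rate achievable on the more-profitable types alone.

2

Profitabilities (E/h, J/s): forb seeds 0.402, large seeds 0.332, husked seeds 0.051. Add prey in this order while the next type's profitability exceeds the intake rate on those already taken.
Rate on top 1: 0.2739. large seeds: 0.332 > 0.2739 → include.
Rate on top 2: 0.3085. husked seeds: 0.051 < 0.3085 → exclude; stop.
Optimal diet: forb seeds, large seeds — 2 of 3 types.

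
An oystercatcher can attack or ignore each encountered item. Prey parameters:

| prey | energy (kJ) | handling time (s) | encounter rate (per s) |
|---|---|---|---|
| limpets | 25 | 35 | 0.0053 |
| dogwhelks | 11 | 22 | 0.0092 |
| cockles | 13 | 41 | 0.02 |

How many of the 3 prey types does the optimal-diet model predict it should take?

3

E/h in descending order: limpets 0.714, dogwhelks 0.5, cockles 0.317 kJ/s. The optimal diet is the largest prefix of this list for which every included type satisfies E_i/h_i > R on the types above it.
Rate on top 1: 0.1118. dogwhelks: 0.5 > 0.1118 → include.
Rate on top 2: 0.1684. cockles: 0.317 > 0.1684 → include.
Optimal diet: limpets, dogwhelks, cockles — 3 of 3 types.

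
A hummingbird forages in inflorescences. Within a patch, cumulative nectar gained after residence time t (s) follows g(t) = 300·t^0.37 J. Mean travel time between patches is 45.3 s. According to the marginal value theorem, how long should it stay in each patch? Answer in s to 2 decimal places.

26.60 s

Optimal t* satisfies g'(t*) = g(t*)/(T + t*).
g'(t) = 0.37·300·t^-0.63. Setting 0.37·300·t^-0.63 = 300·t^0.37/(45.3+t) gives 0.37(45.3+t) = t, so 0.63·t = 0.37×45.3.
t* = 0.37×45.3/0.63 = 26.6 s.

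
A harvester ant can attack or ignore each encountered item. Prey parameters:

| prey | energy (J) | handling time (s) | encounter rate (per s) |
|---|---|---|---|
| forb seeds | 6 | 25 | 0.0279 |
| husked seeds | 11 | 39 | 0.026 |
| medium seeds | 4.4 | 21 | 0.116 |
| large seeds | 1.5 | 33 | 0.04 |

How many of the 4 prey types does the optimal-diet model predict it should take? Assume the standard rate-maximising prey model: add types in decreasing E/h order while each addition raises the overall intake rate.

Rank by E/h (J/s): husked seeds 0.282, forb seeds 0.24, medium seeds 0.21, large seeds 0.0455. Include each in turn until the next type's E/h falls below the running intake rate.
Rate on top 1: 0.142. forb seeds: 0.24 > 0.142 → include.
Rate on top 2: 0.1672. medium seeds: 0.21 > 0.1672 → include.
Rate on top 3: 0.1872. large seeds: 0.0455 < 0.1872 → exclude; stop.
Optimal diet: husked seeds, forb seeds, medium seeds — 3 of 4 types.

3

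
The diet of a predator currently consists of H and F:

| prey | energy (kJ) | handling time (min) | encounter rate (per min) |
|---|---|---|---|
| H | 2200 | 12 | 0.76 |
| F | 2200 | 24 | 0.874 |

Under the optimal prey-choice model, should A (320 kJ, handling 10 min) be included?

No

Current rate: (0.76×2200 + 0.874×2200)/(1 + 0.76×12 + 0.874×24) = 115.6 kJ/min.
A: E/h = 320/10 = 32 kJ/min.
Since 32 < R, time spent handling A is better spent searching.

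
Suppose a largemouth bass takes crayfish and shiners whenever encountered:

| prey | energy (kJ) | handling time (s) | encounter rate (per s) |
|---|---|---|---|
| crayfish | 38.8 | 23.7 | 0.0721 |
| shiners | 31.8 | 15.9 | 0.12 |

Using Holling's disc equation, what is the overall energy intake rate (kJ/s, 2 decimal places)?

1.43 kJ/s

R = (0.0721×38.8 + 0.12×31.8) / (1 + 0.0721×23.7 + 0.12×15.9) = 6.613/4.617 = 1.432 kJ/s.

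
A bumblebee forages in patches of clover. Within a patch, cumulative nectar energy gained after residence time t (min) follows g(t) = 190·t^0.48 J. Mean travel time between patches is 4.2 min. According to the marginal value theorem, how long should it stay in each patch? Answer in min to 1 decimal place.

By the marginal value theorem, leave when the instantaneous gain rate g'(t) equals the habitat-wide average g(t)/(T + t).
g'(t) = 0.48·190·t^-0.52. Setting 0.48·190·t^-0.52 = 190·t^0.48/(4.2+t) gives 0.48(4.2+t) = t, so 0.52·t = 0.48×4.2.
t* = 0.48×4.2/0.52 = 3.877 min.

3.9 min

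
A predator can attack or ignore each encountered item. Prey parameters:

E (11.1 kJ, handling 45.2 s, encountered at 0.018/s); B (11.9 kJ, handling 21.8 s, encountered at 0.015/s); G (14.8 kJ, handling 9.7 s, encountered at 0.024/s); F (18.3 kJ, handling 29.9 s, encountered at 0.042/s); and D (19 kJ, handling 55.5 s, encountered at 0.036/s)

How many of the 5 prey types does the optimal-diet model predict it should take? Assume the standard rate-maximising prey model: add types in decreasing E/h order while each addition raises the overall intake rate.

E/h in descending order: G 1.53, F 0.612, B 0.546, D 0.342, E 0.246 kJ/s. The optimal diet is the largest prefix of this list for which every included type satisfies E_i/h_i > R on the types above it.
Rate on top 1: 0.2881. F: 0.612 > 0.2881 → include.
Rate on top 2: 0.4516. B: 0.546 > 0.4516 → include.
Rate on top 3: 0.4625. D: 0.342 < 0.4625 → exclude; stop.
Optimal diet: G, F, B — 3 of 5 types.

3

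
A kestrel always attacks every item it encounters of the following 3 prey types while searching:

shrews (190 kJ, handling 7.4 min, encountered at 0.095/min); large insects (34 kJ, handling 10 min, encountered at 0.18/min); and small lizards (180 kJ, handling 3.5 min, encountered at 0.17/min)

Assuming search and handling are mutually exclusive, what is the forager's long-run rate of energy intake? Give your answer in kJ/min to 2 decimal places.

R = Σλ_iE_i / (1 + Σλ_ih_i)
Numerator: 0.095×190 + 0.18×34 + 0.17×180 = 54.77
Denominator: 1 + 0.095×7.4 + 0.18×10 + 0.17×3.5 = 4.098
R = 54.77/4.098 = 13.37 kJ/min

13.37 kJ/min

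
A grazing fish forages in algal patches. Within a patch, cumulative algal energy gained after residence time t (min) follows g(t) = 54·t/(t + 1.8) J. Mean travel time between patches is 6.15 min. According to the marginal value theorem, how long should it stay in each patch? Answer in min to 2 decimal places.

3.33 min

By the marginal value theorem, leave when the instantaneous gain rate g'(t) equals the habitat-wide average g(t)/(T + t).
g'(t) = 54·1.8/(t + 1.8)². Setting 54·1.8/(t+1.8)² = 54t/[(t+1.8)(6.15+t)] gives 1.8(6.15+t) = t(t+1.8), so t² = 1.8×6.15 = 11.07.
t* = √11.07 = 3.327 min.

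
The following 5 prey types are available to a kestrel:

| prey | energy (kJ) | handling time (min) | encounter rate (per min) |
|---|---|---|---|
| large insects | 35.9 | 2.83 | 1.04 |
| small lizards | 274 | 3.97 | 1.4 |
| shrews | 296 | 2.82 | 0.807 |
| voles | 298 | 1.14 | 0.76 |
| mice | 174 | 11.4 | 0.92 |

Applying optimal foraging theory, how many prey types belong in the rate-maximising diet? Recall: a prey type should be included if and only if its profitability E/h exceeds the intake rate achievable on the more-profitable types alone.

1

E/h in descending order: voles 261, shrews 105, small lizards 69, mice 15.3, large insects 12.7 kJ/min. The optimal diet is the largest prefix of this list for which every included type satisfies E_i/h_i > R on the types above it.
Rate on top 1: 121.3. shrews: 105 < 121.3 → exclude; stop.
Optimal diet: voles — 1 of 5 types.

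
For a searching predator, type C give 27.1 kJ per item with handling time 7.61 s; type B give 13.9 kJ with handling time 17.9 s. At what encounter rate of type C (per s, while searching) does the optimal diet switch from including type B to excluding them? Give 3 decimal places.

0.037 per s

The zero-one rule: include type B iff E₂/h₂ > λE₁/(1+λh₁). Equality gives the switch point.
λE₁h₂ = E₂ + λE₂h₁ ⇒ λ = E₂/(E₁h₂ − E₂h₁) = 13.9/(485.1 − 105.8) = 0.03665 per s.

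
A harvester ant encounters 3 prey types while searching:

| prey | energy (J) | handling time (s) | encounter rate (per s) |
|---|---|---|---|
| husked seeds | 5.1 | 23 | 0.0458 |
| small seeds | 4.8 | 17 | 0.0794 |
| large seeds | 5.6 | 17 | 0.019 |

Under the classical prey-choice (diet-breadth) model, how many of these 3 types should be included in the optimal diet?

3

Rank by E/h (J/s): large seeds 0.329, small seeds 0.282, husked seeds 0.222. Include each in turn until the next type's E/h falls below the running intake rate.
Rate on top 1: 0.08042. small seeds: 0.282 > 0.08042 → include.
Rate on top 2: 0.1824. husked seeds: 0.222 > 0.1824 → include.
Optimal diet: large seeds, small seeds, husked seeds — 3 of 3 types.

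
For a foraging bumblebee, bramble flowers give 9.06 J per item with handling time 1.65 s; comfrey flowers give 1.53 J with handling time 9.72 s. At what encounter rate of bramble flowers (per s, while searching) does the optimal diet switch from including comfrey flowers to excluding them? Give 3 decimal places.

0.018 per s

The zero-one rule: include comfrey flowers iff E₂/h₂ > λE₁/(1+λh₁). Equality gives the switch point.
λE₁h₂ = E₂ + λE₂h₁ ⇒ λ = E₂/(E₁h₂ − E₂h₁) = 1.53/(88.06 − 2.524) = 0.01789 per s.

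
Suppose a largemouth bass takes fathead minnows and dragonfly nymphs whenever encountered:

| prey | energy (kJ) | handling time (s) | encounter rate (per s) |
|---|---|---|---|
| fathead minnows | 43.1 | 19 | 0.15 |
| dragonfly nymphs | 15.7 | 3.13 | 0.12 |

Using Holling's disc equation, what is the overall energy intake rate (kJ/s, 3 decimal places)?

1.976 kJ/s

R = (0.15×43.1 + 0.12×15.7) / (1 + 0.15×19 + 0.12×3.13) = 8.349/4.226 = 1.976 kJ/s.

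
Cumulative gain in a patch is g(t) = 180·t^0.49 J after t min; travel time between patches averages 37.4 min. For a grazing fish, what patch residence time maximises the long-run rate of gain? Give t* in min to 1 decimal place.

35.9 min

Maximise g(t)/(T+t): set derivative to zero → g'(t)(T+t) = g(t).
g'(t) = 0.49·180·t^-0.51. Setting 0.49·180·t^-0.51 = 180·t^0.49/(37.4+t) gives 0.49(37.4+t) = t, so 0.51·t = 0.49×37.4.
t* = 0.49×37.4/0.51 = 35.93 min.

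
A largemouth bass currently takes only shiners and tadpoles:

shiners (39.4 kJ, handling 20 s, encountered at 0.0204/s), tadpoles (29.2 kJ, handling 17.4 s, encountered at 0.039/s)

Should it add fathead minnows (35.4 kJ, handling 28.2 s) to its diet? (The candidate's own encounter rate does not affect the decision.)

Yes

On shiners and tadpoles alone, R = ΣλE/(1+Σλh) = 1.943/2.087 = 0.931 kJ/s.
fathead minnows: E/h = 35.4/28.2 = 1.255 kJ/s.
1.255 > 0.931, so adding fathead minnows raises the average — include it.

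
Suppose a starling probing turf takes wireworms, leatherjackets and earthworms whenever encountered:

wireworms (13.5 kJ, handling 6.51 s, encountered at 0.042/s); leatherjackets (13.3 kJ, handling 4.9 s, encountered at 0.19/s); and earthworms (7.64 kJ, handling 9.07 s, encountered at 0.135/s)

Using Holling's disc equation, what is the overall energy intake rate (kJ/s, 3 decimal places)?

1.203 kJ/s

R = Σλ_iE_i / (1 + Σλ_ih_i)
Numerator: 0.042×13.5 + 0.19×13.3 + 0.135×7.64 = 4.125
Denominator: 1 + 0.042×6.51 + 0.19×4.9 + 0.135×9.07 = 3.429
R = 4.125/3.429 = 1.203 kJ/s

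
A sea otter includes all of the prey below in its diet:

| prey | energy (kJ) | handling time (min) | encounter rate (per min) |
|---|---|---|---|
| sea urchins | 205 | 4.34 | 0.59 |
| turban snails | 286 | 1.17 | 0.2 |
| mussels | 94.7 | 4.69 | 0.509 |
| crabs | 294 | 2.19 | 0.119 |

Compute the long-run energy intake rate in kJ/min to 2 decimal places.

Energy encountered per unit search time: 0.59×205 + 0.2×286 + 0.509×94.7 + 0.119×294 = 261.3 kJ/min.
Handling time per unit search time: 0.59×4.34 + 0.2×1.17 + 0.509×4.69 + 0.119×2.19 = 5.442.
Rate = 261.3/(1 + 5.442) = 40.57 kJ/min.

40.57 kJ/min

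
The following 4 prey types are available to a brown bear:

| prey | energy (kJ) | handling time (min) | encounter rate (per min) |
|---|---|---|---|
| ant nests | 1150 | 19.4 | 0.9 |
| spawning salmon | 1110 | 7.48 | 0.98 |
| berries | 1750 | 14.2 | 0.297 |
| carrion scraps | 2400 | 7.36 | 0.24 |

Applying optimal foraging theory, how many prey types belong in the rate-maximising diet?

1

Profitabilities (E/h, kJ/min): carrion scraps 326, spawning salmon 148, berries 123, ant nests 59.3. Add prey in this order while the next type's profitability exceeds the intake rate on those already taken.
Rate on top 1: 208.2. spawning salmon: 148 < 208.2 → exclude; stop.
Optimal diet: carrion scraps — 1 of 4 types.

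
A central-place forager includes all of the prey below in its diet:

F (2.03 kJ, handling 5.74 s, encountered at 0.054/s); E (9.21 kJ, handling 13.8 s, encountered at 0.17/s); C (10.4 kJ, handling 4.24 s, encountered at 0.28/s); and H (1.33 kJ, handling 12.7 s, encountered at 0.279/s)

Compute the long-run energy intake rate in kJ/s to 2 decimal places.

0.59 kJ/s

R = Σλ_iE_i / (1 + Σλ_ih_i)
Numerator: 0.054×2.03 + 0.17×9.21 + 0.28×10.4 + 0.279×1.33 = 4.958
Denominator: 1 + 0.054×5.74 + 0.17×13.8 + 0.28×4.24 + 0.279×12.7 = 8.386
R = 4.958/8.386 = 0.5912 kJ/s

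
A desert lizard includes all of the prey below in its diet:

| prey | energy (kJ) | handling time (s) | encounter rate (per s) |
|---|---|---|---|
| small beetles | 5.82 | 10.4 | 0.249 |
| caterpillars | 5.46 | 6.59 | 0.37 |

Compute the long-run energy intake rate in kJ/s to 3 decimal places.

R = (0.249×5.82 + 0.37×5.46) / (1 + 0.249×10.4 + 0.37×6.59) = 3.469/6.028 = 0.5756 kJ/s.

0.576 kJ/s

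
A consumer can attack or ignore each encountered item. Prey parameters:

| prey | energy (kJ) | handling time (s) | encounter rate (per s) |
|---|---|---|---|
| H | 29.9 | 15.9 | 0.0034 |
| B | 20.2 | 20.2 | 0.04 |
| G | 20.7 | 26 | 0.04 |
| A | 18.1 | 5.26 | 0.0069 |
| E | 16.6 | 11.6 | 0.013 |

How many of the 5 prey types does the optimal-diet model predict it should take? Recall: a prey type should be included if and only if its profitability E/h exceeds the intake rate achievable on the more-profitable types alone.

E/h in descending order: A 3.44, H 1.88, E 1.43, B 1, G 0.796 kJ/s. The optimal diet is the largest prefix of this list for which every included type satisfies E_i/h_i > R on the types above it.
Rate on top 1: 0.1205. H: 1.88 > 0.1205 → include.
Rate on top 2: 0.2078. E: 1.43 > 0.2078 → include.
Rate on top 3: 0.3564. B: 1 > 0.3564 → include.
Rate on top 4: 0.6102. G: 0.796 > 0.6102 → include.
Optimal diet: A, H, E, B, G — 5 of 5 types.

5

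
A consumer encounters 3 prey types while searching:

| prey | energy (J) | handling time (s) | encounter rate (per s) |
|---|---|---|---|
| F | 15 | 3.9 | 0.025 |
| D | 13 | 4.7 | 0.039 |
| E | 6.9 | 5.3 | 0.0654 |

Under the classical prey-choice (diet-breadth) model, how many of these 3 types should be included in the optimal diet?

3

Rank by E/h (J/s): F 3.85, D 2.77, E 1.3. Include each in turn until the next type's E/h falls below the running intake rate.
Rate on top 1: 0.3417. D: 2.77 > 0.3417 → include.
Rate on top 2: 0.6886. E: 1.3 > 0.6886 → include.
Optimal diet: F, D, E — 3 of 3 types.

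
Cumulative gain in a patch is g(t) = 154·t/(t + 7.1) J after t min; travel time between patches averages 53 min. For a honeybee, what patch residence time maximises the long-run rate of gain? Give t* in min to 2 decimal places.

Optimal t* satisfies g'(t*) = g(t*)/(T + t*).
g'(t) = 154·7.1/(t + 7.1)². Setting 154·7.1/(t+7.1)² = 154t/[(t+7.1)(53+t)] gives 7.1(53+t) = t(t+7.1), so t² = 7.1×53 = 376.3.
t* = √376.3 = 19.4 min.

19.40 min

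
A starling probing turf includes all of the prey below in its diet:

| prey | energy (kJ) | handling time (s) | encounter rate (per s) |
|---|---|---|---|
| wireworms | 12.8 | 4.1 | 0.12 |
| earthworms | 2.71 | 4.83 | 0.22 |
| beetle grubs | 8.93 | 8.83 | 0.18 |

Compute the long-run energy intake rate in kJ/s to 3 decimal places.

R = Σλ_iE_i / (1 + Σλ_ih_i)
Numerator: 0.12×12.8 + 0.22×2.71 + 0.18×8.93 = 3.74
Denominator: 1 + 0.12×4.1 + 0.22×4.83 + 0.18×8.83 = 4.144
R = 3.74/4.144 = 0.9024 kJ/s

0.902 kJ/s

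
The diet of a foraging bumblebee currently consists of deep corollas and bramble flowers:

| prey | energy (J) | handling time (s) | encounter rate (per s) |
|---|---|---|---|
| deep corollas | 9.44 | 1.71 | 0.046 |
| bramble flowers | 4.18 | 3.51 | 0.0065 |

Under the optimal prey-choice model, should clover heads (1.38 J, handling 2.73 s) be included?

On deep corollas and bramble flowers alone, R = ΣλE/(1+Σλh) = 0.4614/1.101 = 0.4189 J/s.
clover heads: E/h = 1.38/2.73 = 0.5055 J/s.
0.5055 > 0.4189, so adding clover heads raises the average — include it.

Yes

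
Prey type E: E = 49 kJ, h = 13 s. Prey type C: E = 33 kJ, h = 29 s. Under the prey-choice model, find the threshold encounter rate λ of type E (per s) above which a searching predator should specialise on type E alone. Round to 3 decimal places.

0.033 per s

The zero-one rule: include type C iff E₂/h₂ > λE₁/(1+λh₁). Equality gives the switch point.
λE₁h₂ = E₂ + λE₂h₁ ⇒ λ = E₂/(E₁h₂ − E₂h₁) = 33/(1421 − 429) = 0.03327 per s.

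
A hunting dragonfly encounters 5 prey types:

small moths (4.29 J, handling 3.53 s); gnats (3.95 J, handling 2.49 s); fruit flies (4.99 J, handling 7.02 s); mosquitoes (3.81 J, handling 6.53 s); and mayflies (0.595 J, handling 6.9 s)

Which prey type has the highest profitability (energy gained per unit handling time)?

In descending order of E/h:
gnats: 3.95/2.49 = 1.59 J/s
small moths: 4.29/3.53 = 1.22 J/s
fruit flies: 4.99/7.02 = 0.711 J/s
mosquitoes: 3.81/6.53 = 0.583 J/s
mayflies: 0.595/6.9 = 0.0862 J/s

gnats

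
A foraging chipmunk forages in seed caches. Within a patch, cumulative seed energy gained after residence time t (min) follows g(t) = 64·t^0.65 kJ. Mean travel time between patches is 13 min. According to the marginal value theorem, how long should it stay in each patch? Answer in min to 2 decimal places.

24.14 min

Optimal t* satisfies g'(t*) = g(t*)/(T + t*).
g'(t) = 0.65·64·t^-0.35. Setting 0.65·64·t^-0.35 = 64·t^0.65/(13+t) gives 0.65(13+t) = t, so 0.35·t = 0.65×13.
t* = 0.65×13/0.35 = 24.14 min.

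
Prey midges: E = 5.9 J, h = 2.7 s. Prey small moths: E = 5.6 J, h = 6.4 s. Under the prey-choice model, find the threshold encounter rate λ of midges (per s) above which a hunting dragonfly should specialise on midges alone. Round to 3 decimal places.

0.247 per s

Drop small moths once their profitability E₂/h₂ falls below the rate achievable on midges alone: E₂/h₂ = λE₁/(1 + λh₁).
Solve for λ: λE₁h₂ = E₂(1 + λh₁) → λ(E₁h₂ − E₂h₁) = E₂ → λ = E₂/(E₁h₂ − E₂h₁).
λ = 5.6/(5.9×6.4 − 5.6×2.7) = 5.6/22.64 = 0.2473 per s.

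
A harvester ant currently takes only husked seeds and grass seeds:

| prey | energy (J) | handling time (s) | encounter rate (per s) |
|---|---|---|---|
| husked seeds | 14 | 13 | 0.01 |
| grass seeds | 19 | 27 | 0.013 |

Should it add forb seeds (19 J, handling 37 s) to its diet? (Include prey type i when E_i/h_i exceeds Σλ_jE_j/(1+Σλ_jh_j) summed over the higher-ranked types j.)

Yes

On husked seeds and grass seeds alone, R = ΣλE/(1+Σλh) = 0.387/1.481 = 0.2613 J/s.
forb seeds: E/h = 19/37 = 0.5135 J/s.
Since 0.5135 > R, including forb seeds increases the long-run rate.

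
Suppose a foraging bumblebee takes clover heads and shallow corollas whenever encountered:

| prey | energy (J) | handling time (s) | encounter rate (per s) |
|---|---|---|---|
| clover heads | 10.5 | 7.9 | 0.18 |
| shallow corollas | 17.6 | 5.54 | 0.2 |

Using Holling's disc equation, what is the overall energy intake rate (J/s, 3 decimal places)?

1.533 J/s

R = (0.18×10.5 + 0.2×17.6) / (1 + 0.18×7.9 + 0.2×5.54) = 5.41/3.53 = 1.533 J/s.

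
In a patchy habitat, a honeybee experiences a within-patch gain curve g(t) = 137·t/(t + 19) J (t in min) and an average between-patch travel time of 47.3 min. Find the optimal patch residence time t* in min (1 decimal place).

Optimal t* satisfies g'(t*) = g(t*)/(T + t*).
g'(t) = 137·19/(t + 19)². Setting 137·19/(t+19)² = 137t/[(t+19)(47.3+t)] gives 19(47.3+t) = t(t+19), so t² = 19×47.3 = 898.7.
t* = √898.7 = 29.98 min.

30.0 min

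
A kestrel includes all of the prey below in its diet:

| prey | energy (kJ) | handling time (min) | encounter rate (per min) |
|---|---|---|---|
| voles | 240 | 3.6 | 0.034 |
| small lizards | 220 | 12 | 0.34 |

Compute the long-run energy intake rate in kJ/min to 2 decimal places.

15.95 kJ/min

R = (0.034×240 + 0.34×220) / (1 + 0.034×3.6 + 0.34×12) = 82.96/5.202 = 15.95 kJ/min.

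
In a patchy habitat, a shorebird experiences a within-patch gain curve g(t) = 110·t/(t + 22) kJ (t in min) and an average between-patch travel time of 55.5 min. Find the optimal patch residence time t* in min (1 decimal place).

Optimal t* satisfies g'(t*) = g(t*)/(T + t*).
g'(t) = 110·22/(t + 22)². Setting 110·22/(t+22)² = 110t/[(t+22)(55.5+t)] gives 22(55.5+t) = t(t+22), so t² = 22×55.5 = 1221.
t* = √1221 = 34.94 min.

34.9 min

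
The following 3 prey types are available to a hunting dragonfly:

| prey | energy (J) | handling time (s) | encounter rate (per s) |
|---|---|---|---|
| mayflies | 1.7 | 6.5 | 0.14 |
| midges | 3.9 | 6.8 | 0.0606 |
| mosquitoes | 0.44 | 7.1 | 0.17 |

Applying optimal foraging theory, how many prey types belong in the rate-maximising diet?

2

E/h in descending order: midges 0.574, mayflies 0.262, mosquitoes 0.062 J/s. The optimal diet is the largest prefix of this list for which every included type satisfies E_i/h_i > R on the types above it.
Rate on top 1: 0.1674. mayflies: 0.262 > 0.1674 → include.
Rate on top 2: 0.2043. mosquitoes: 0.062 < 0.2043 → exclude; stop.
Optimal diet: midges, mayflies — 2 of 3 types.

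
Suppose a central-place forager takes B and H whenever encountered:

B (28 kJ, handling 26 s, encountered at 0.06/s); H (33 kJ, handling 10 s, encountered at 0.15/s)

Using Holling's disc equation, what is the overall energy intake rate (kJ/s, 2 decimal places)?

1.63 kJ/s

R = Σλ_iE_i / (1 + Σλ_ih_i)
Numerator: 0.06×28 + 0.15×33 = 6.63
Denominator: 1 + 0.06×26 + 0.15×10 = 4.06
R = 6.63/4.06 = 1.633 kJ/s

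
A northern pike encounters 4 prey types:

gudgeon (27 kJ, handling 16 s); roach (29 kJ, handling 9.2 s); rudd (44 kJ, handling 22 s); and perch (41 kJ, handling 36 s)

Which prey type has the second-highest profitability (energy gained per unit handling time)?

Profitability E/h (kJ/s): gudgeon = 27/16 = 1.69, roach = 29/9.2 = 3.15, rudd = 44/22 = 2, perch = 41/36 = 1.14.
Ranked: roach > rudd > gudgeon > perch.

rudd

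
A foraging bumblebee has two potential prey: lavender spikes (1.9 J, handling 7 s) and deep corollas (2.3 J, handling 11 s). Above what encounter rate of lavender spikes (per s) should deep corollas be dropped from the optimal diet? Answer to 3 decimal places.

The zero-one rule: include deep corollas iff E₂/h₂ > λE₁/(1+λh₁). Equality gives the switch point.
λE₁h₂ = E₂ + λE₂h₁ ⇒ λ = E₂/(E₁h₂ − E₂h₁) = 2.3/(20.9 − 16.1) = 0.4792 per s.

0.479 per s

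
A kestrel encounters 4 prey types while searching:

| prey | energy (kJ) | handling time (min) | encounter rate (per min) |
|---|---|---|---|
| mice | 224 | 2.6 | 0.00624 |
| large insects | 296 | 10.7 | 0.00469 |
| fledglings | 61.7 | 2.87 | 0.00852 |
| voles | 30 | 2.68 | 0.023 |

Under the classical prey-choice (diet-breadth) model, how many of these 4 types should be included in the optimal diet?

4

Rank by E/h (kJ/min): mice 86.2, large insects 27.7, fledglings 21.5, voles 11.2. Include each in turn until the next type's E/h falls below the running intake rate.
Rate on top 1: 1.375. large insects: 27.7 > 1.375 → include.
Rate on top 2: 2.613. fledglings: 21.5 > 2.613 → include.
Rate on top 3: 3.036. voles: 11.2 > 3.036 → include.
Optimal diet: mice, large insects, fledglings, voles — 4 of 4 types.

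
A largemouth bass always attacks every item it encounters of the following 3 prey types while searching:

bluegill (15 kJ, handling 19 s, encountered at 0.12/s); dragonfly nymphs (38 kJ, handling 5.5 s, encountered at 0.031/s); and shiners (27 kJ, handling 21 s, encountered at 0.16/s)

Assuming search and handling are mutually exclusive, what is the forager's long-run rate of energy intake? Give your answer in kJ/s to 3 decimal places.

1.072 kJ/s

R = Σλ_iE_i / (1 + Σλ_ih_i)
Numerator: 0.12×15 + 0.031×38 + 0.16×27 = 7.298
Denominator: 1 + 0.12×19 + 0.031×5.5 + 0.16×21 = 6.81
R = 7.298/6.81 = 1.072 kJ/s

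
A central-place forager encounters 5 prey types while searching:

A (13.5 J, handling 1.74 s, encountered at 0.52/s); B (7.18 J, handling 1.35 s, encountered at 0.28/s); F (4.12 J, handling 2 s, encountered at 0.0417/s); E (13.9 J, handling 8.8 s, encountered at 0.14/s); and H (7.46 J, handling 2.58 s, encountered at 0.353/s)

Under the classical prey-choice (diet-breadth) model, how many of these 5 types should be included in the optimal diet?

2

E/h in descending order: A 7.76, B 5.32, H 2.89, F 2.06, E 1.58 J/s. The optimal diet is the largest prefix of this list for which every included type satisfies E_i/h_i > R on the types above it.
Rate on top 1: 3.685. B: 5.32 > 3.685 → include.
Rate on top 2: 3.956. H: 2.89 < 3.956 → exclude; stop.
Optimal diet: A, B — 2 of 5 types.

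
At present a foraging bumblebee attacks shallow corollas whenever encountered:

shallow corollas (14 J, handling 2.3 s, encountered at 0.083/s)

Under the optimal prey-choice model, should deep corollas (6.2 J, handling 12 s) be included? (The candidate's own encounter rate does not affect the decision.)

No

On shallow corollas alone, R = ΣλE/(1+Σλh) = 1.162/1.191 = 0.9757 J/s.
deep corollas: E/h = 6.2/12 = 0.5167 J/s.
0.5167 < 0.9757, so adding deep corollas would lower the average — exclude it.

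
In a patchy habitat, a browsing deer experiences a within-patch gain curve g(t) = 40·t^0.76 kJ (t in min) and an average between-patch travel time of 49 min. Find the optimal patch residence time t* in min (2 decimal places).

By the marginal value theorem, leave when the instantaneous gain rate g'(t) equals the habitat-wide average g(t)/(T + t).
g'(t) = 0.76·40·t^-0.24. Setting 0.76·40·t^-0.24 = 40·t^0.76/(49+t) gives 0.76(49+t) = t, so 0.24·t = 0.76×49.
t* = 0.76×49/0.24 = 155.2 min.

155.17 min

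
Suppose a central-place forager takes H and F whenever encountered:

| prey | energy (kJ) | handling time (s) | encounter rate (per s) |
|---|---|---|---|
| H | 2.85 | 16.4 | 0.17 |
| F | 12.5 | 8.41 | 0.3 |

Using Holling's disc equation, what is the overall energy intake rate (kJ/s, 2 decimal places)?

0.67 kJ/s

R = (0.17×2.85 + 0.3×12.5) / (1 + 0.17×16.4 + 0.3×8.41) = 4.234/6.311 = 0.671 kJ/s.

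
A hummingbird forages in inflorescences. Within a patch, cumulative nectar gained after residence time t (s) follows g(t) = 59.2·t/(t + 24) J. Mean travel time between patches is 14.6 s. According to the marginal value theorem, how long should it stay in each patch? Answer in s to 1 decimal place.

Optimal t* satisfies g'(t*) = g(t*)/(T + t*).
g'(t) = 59.2·24/(t + 24)². Setting 59.2·24/(t+24)² = 59.2t/[(t+24)(14.6+t)] gives 24(14.6+t) = t(t+24), so t² = 24×14.6 = 350.4.
t* = √350.4 = 18.72 s.

18.7 s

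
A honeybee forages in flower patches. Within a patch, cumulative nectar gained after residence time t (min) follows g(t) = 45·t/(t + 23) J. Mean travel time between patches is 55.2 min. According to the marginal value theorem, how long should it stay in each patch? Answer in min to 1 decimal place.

35.6 min

Maximise g(t)/(T+t): set derivative to zero → g'(t)(T+t) = g(t).
g'(t) = 45·23/(t + 23)². Setting 45·23/(t+23)² = 45t/[(t+23)(55.2+t)] gives 23(55.2+t) = t(t+23), so t² = 23×55.2 = 1270.
t* = √1270 = 35.63 min.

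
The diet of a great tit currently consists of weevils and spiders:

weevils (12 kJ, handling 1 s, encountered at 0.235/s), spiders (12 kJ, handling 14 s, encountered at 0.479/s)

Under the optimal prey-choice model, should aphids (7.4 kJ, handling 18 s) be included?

Intake rate on the current diet: R = (0.235×12 + 0.479×12) / (1 + 0.235×1 + 0.479×14) = 8.568/7.941 = 1.079 kJ/s.
aphids: E/h = 7.4/18 = 0.4111 kJ/s.
0.4111 < 1.079, so adding aphids would lower the average — exclude it.

No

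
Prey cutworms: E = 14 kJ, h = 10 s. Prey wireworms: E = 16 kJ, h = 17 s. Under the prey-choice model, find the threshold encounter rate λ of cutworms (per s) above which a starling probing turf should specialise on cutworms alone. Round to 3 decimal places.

At the threshold, the rate on cutworms alone equals the profitability of wireworms: λ·14/(1 + λ·10) = 16/17 = 0.9412.
Rearranging, λ(14 − 0.9412×10) = 0.9412, so λ = 0.9412/4.588 = 0.2051 per s.

0.205 per s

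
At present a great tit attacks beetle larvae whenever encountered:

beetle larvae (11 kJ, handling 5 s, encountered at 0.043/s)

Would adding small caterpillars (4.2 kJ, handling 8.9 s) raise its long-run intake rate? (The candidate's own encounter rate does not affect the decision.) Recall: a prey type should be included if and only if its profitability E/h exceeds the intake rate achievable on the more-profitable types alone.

Yes

Current rate: (0.043×11)/(1 + 0.043×5) = 0.3893 kJ/s.
small caterpillars: E/h = 4.2/8.9 = 0.4719 kJ/s.
0.4719 > 0.3893, so adding small caterpillars raises the average — include it.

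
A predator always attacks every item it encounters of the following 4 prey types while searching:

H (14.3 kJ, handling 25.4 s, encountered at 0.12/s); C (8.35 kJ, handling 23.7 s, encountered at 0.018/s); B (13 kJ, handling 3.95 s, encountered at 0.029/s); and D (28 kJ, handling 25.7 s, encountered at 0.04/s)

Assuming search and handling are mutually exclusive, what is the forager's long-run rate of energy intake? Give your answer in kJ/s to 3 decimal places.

0.599 kJ/s

Energy encountered per unit search time: 0.12×14.3 + 0.018×8.35 + 0.029×13 + 0.04×28 = 3.363 kJ/s.
Handling time per unit search time: 0.12×25.4 + 0.018×23.7 + 0.029×3.95 + 0.04×25.7 = 4.617.
Rate = 3.363/(1 + 4.617) = 0.5988 kJ/s.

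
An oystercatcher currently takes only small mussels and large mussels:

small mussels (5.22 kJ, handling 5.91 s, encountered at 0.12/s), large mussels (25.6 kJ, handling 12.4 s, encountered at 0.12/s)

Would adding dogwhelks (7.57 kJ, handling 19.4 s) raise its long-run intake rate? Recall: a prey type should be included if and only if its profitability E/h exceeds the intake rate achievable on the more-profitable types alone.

No

Current rate: (0.12×5.22 + 0.12×25.6)/(1 + 0.12×5.91 + 0.12×12.4) = 1.157 kJ/s.
Profitability of dogwhelks: 7.57/19.4 = 0.3902 kJ/s.
Since 0.3902 < R, time spent handling dogwhelks is better spent searching.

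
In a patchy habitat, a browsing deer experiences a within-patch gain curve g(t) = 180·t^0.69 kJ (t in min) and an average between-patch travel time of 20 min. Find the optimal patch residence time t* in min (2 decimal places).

44.52 min

By the marginal value theorem, leave when the instantaneous gain rate g'(t) equals the habitat-wide average g(t)/(T + t).
g'(t) = 0.69·180·t^-0.31. Setting 0.69·180·t^-0.31 = 180·t^0.69/(20+t) gives 0.69(20+t) = t, so 0.31·t = 0.69×20.
t* = 0.69×20/0.31 = 44.52 min.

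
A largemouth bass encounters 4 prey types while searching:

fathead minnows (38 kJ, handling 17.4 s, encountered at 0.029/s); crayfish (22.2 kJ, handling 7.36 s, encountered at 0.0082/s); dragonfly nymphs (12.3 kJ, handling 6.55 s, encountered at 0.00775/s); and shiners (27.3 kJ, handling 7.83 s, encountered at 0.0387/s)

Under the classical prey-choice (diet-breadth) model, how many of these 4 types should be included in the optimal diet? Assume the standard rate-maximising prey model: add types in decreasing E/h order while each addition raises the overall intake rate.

4

Profitabilities (E/h, kJ/s): shiners 3.49, crayfish 3.02, fathead minnows 2.18, dragonfly nymphs 1.88. Add prey in this order while the next type's profitability exceeds the intake rate on those already taken.
Rate on top 1: 0.8108. crayfish: 3.02 > 0.8108 → include.
Rate on top 2: 0.9084. fathead minnows: 2.18 > 0.9084 → include.
Rate on top 3: 1.253. dragonfly nymphs: 1.88 > 1.253 → include.
Optimal diet: shiners, crayfish, fathead minnows, dragonfly nymphs — 4 of 4 types.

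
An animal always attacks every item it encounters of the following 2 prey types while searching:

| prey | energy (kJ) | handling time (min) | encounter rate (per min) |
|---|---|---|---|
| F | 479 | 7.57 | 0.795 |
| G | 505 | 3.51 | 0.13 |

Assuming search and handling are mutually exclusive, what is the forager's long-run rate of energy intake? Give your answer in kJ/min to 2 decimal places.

R = (0.795×479 + 0.13×505) / (1 + 0.795×7.57 + 0.13×3.51) = 446.5/7.474 = 59.73 kJ/min.

59.73 kJ/min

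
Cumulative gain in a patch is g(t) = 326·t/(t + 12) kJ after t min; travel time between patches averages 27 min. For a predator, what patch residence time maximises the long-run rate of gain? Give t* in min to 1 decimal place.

Optimal t* satisfies g'(t*) = g(t*)/(T + t*).
g'(t) = 326·12/(t + 12)². Setting 326·12/(t+12)² = 326t/[(t+12)(27+t)] gives 12(27+t) = t(t+12), so t² = 12×27 = 324.
t* = √324 = 18 min.

18.0 min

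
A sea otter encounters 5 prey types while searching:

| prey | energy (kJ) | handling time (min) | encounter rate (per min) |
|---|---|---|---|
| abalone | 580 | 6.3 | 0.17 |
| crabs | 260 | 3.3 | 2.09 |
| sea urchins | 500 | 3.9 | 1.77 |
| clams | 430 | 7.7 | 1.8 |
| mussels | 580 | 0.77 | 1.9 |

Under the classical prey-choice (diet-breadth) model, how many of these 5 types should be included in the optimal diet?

1

Rank by E/h (kJ/min): mussels 753, sea urchins 128, abalone 92.1, crabs 78.8, clams 55.8. Include each in turn until the next type's E/h falls below the running intake rate.
Rate on top 1: 447.4. sea urchins: 128 < 447.4 → exclude; stop.
Optimal diet: mussels — 1 of 5 types.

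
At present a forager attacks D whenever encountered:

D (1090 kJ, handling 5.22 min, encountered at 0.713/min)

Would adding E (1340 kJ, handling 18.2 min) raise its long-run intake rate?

No

On D alone, R = ΣλE/(1+Σλh) = 777.2/4.722 = 164.6 kJ/min.
Profitability of E: 1340/18.2 = 73.63 kJ/min.
73.63 < 164.6, so adding E would lower the average — exclude it.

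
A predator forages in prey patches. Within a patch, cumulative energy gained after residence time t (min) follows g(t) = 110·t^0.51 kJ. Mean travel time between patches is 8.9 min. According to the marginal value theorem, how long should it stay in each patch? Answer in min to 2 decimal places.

9.26 min

By the marginal value theorem, leave when the instantaneous gain rate g'(t) equals the habitat-wide average g(t)/(T + t).
g'(t) = 0.51·110·t^-0.49. Setting 0.51·110·t^-0.49 = 110·t^0.51/(8.9+t) gives 0.51(8.9+t) = t, so 0.49·t = 0.51×8.9.
t* = 0.51×8.9/0.49 = 9.263 min.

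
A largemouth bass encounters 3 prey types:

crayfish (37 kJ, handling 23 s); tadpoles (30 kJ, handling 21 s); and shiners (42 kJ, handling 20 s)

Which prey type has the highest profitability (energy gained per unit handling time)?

shiners

In descending order of E/h:
shiners: 42/20 = 2.1 kJ/s
crayfish: 37/23 = 1.61 kJ/s
tadpoles: 30/21 = 1.43 kJ/s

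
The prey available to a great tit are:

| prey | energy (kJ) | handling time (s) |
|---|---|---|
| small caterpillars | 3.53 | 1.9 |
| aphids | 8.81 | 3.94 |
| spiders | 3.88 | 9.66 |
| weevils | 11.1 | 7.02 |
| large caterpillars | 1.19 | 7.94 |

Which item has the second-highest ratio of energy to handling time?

small caterpillars

Profitability E/h (kJ/s): small caterpillars = 3.53/1.9 = 1.86, aphids = 8.81/3.94 = 2.24, spiders = 3.88/9.66 = 0.402, weevils = 11.1/7.02 = 1.58, large caterpillars = 1.19/7.94 = 0.15.
Ranked: aphids > small caterpillars > weevils > spiders > large caterpillars.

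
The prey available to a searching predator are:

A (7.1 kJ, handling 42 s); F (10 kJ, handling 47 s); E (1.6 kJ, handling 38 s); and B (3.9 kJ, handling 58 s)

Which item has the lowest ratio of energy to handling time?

E

In descending order of E/h:
F: 10/47 = 0.213 kJ/s
A: 7.1/42 = 0.169 kJ/s
B: 3.9/58 = 0.0672 kJ/s
E: 1.6/38 = 0.0421 kJ/s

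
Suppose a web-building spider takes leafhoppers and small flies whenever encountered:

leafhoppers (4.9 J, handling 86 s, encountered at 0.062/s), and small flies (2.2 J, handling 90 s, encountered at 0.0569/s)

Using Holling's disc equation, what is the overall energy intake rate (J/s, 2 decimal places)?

Energy encountered per unit search time: 0.062×4.9 + 0.0569×2.2 = 0.429 J/s.
Handling time per unit search time: 0.062×86 + 0.0569×90 = 10.45.
Rate = 0.429/(1 + 10.45) = 0.03746 J/s.

0.04 J/s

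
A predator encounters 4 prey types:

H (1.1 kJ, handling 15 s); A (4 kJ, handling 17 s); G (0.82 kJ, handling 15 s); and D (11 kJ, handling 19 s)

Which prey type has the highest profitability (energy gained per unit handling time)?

In descending order of E/h:
D: 11/19 = 0.579 kJ/s
A: 4/17 = 0.235 kJ/s
H: 1.1/15 = 0.0733 kJ/s
G: 0.82/15 = 0.0547 kJ/s

D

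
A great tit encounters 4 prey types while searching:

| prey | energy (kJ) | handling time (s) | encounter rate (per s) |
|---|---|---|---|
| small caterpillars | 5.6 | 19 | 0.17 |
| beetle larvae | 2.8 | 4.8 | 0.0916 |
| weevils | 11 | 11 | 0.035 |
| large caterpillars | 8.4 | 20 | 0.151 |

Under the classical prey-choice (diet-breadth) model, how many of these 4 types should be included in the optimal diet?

Rank by E/h (kJ/s): weevils 1, beetle larvae 0.583, large caterpillars 0.42, small caterpillars 0.295. Include each in turn until the next type's E/h falls below the running intake rate.
Rate on top 1: 0.278. beetle larvae: 0.583 > 0.278 → include.
Rate on top 2: 0.3516. large caterpillars: 0.42 > 0.3516 → include.
Rate on top 3: 0.3942. small caterpillars: 0.295 < 0.3942 → exclude; stop.
Optimal diet: weevils, beetle larvae, large caterpillars — 3 of 4 types.

3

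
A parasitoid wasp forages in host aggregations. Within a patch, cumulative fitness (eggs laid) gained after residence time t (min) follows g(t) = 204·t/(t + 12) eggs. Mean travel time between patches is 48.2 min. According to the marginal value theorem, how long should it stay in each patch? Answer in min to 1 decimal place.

Optimal t* satisfies g'(t*) = g(t*)/(T + t*).
g'(t) = 204·12/(t + 12)². Setting 204·12/(t+12)² = 204t/[(t+12)(48.2+t)] gives 12(48.2+t) = t(t+12), so t² = 12×48.2 = 578.4.
t* = √578.4 = 24.05 min.

24.0 min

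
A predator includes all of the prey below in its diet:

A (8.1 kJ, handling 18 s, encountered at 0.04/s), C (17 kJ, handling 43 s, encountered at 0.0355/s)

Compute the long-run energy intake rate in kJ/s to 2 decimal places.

0.29 kJ/s

Energy encountered per unit search time: 0.04×8.1 + 0.0355×17 = 0.9275 kJ/s.
Handling time per unit search time: 0.04×18 + 0.0355×43 = 2.247.
Rate = 0.9275/(1 + 2.247) = 0.2857 kJ/s.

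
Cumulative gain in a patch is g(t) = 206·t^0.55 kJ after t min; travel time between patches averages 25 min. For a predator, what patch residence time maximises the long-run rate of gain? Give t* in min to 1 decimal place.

30.6 min

Maximise g(t)/(T+t): set derivative to zero → g'(t)(T+t) = g(t).
g'(t) = 0.55·206·t^-0.45. Setting 0.55·206·t^-0.45 = 206·t^0.55/(25+t) gives 0.55(25+t) = t, so 0.45·t = 0.55×25.
t* = 0.55×25/0.45 = 30.56 min.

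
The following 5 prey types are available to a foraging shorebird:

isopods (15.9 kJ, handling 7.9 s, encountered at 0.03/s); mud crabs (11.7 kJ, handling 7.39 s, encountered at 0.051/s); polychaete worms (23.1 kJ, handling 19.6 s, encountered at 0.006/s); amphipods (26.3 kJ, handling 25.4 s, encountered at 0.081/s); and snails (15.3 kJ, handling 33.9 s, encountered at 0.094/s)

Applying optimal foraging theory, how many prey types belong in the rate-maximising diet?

4

E/h in descending order: isopods 2.01, mud crabs 1.58, polychaete worms 1.18, amphipods 1.04, snails 0.451 kJ/s. The optimal diet is the largest prefix of this list for which every included type satisfies E_i/h_i > R on the types above it.
Rate on top 1: 0.3856. mud crabs: 1.58 > 0.3856 → include.
Rate on top 2: 0.6653. polychaete worms: 1.18 > 0.6653 → include.
Rate on top 3: 0.7001. amphipods: 1.04 > 0.7001 → include.
Rate on top 4: 0.8822. snails: 0.451 < 0.8822 → exclude; stop.
Optimal diet: isopods, mud crabs, polychaete worms, amphipods — 4 of 5 types.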